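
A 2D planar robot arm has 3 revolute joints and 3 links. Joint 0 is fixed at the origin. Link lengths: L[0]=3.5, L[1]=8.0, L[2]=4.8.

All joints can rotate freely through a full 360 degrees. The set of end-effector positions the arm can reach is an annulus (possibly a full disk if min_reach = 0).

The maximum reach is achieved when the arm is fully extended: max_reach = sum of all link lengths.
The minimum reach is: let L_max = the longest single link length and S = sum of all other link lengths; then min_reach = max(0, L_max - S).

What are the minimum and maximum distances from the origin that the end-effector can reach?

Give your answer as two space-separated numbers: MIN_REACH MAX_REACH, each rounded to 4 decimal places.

Link lengths: [3.5, 8.0, 4.8]
max_reach = 3.5 + 8 + 4.8 = 16.3
L_max = max([3.5, 8.0, 4.8]) = 8
S (sum of others) = 16.3 - 8 = 8.3
min_reach = max(0, 8 - 8.3) = max(0, -0.3) = 0

Answer: 0.0000 16.3000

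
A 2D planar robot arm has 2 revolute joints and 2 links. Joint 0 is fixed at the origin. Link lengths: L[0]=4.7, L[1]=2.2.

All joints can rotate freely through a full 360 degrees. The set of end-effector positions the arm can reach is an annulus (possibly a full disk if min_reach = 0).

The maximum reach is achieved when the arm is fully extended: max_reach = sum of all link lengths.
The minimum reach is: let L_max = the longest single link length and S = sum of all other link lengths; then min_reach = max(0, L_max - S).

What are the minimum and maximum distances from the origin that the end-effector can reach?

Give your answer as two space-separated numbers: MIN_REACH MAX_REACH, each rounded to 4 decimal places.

Answer: 2.5000 6.9000

Derivation:
Link lengths: [4.7, 2.2]
max_reach = 4.7 + 2.2 = 6.9
L_max = max([4.7, 2.2]) = 4.7
S (sum of others) = 6.9 - 4.7 = 2.2
min_reach = max(0, 4.7 - 2.2) = max(0, 2.5) = 2.5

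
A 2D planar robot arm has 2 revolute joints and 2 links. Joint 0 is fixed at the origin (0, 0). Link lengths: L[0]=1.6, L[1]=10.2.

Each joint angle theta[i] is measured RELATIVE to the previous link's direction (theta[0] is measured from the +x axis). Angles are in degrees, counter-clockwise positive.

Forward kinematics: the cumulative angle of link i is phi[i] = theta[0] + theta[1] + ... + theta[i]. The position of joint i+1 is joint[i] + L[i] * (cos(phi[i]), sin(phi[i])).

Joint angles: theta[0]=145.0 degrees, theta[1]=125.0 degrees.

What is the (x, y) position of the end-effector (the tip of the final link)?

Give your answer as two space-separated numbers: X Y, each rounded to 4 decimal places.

Answer: -1.3106 -9.2823

Derivation:
joint[0] = (0.0000, 0.0000)  (base)
link 0: phi[0] = 145 = 145 deg
  cos(145 deg) = -0.8192, sin(145 deg) = 0.5736
  joint[1] = (0.0000, 0.0000) + 1.6 * (-0.8192, 0.5736) = (0.0000 + -1.3106, 0.0000 + 0.9177) = (-1.3106, 0.9177)
link 1: phi[1] = 145 + 125 = 270 deg
  cos(270 deg) = -0.0000, sin(270 deg) = -1.0000
  joint[2] = (-1.3106, 0.9177) + 10.2 * (-0.0000, -1.0000) = (-1.3106 + -0.0000, 0.9177 + -10.2000) = (-1.3106, -9.2823)
End effector: (-1.3106, -9.2823)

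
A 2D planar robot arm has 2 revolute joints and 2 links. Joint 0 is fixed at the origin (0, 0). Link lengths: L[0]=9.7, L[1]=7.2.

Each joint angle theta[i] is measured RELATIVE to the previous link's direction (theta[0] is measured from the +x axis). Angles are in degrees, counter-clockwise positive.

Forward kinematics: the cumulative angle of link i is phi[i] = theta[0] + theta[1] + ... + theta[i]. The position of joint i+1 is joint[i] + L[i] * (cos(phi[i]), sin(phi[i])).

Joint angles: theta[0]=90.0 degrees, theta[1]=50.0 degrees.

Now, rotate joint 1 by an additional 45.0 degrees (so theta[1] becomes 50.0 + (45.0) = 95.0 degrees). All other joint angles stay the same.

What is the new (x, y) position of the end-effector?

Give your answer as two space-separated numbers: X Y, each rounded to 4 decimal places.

Answer: -7.1726 9.0725

Derivation:
joint[0] = (0.0000, 0.0000)  (base)
link 0: phi[0] = 90 = 90 deg
  cos(90 deg) = 0.0000, sin(90 deg) = 1.0000
  joint[1] = (0.0000, 0.0000) + 9.7 * (0.0000, 1.0000) = (0.0000 + 0.0000, 0.0000 + 9.7000) = (0.0000, 9.7000)
link 1: phi[1] = 90 + 95 = 185 deg
  cos(185 deg) = -0.9962, sin(185 deg) = -0.0872
  joint[2] = (0.0000, 9.7000) + 7.2 * (-0.9962, -0.0872) = (0.0000 + -7.1726, 9.7000 + -0.6275) = (-7.1726, 9.0725)
End effector: (-7.1726, 9.0725)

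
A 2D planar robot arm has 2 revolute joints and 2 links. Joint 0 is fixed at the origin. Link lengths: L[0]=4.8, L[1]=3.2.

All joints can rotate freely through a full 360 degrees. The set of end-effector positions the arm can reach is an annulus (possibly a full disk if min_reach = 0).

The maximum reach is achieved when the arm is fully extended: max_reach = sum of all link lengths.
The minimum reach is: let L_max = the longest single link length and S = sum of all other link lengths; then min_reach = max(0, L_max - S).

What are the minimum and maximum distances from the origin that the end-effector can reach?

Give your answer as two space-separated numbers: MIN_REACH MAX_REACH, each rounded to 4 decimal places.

Answer: 1.6000 8.0000

Derivation:
Link lengths: [4.8, 3.2]
max_reach = 4.8 + 3.2 = 8
L_max = max([4.8, 3.2]) = 4.8
S (sum of others) = 8 - 4.8 = 3.2
min_reach = max(0, 4.8 - 3.2) = max(0, 1.6) = 1.6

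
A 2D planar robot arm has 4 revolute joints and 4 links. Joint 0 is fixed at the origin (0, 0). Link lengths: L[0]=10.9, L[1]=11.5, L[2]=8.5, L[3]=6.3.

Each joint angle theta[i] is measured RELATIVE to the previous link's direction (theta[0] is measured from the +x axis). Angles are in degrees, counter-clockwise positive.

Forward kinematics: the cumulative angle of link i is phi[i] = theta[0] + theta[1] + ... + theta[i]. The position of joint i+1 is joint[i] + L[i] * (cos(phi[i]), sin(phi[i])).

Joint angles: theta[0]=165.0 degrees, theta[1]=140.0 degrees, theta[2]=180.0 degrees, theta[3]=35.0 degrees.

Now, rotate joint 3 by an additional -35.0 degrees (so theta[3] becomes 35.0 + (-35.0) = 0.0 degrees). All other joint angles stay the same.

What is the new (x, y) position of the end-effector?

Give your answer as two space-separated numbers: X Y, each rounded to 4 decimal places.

Answer: -12.4214 5.5243

Derivation:
joint[0] = (0.0000, 0.0000)  (base)
link 0: phi[0] = 165 = 165 deg
  cos(165 deg) = -0.9659, sin(165 deg) = 0.2588
  joint[1] = (0.0000, 0.0000) + 10.9 * (-0.9659, 0.2588) = (0.0000 + -10.5286, 0.0000 + 2.8211) = (-10.5286, 2.8211)
link 1: phi[1] = 165 + 140 = 305 deg
  cos(305 deg) = 0.5736, sin(305 deg) = -0.8192
  joint[2] = (-10.5286, 2.8211) + 11.5 * (0.5736, -0.8192) = (-10.5286 + 6.5961, 2.8211 + -9.4202) = (-3.9325, -6.5991)
link 2: phi[2] = 165 + 140 + 180 = 485 deg
  cos(485 deg) = -0.5736, sin(485 deg) = 0.8192
  joint[3] = (-3.9325, -6.5991) + 8.5 * (-0.5736, 0.8192) = (-3.9325 + -4.8754, -6.5991 + 6.9628) = (-8.8079, 0.3637)
link 3: phi[3] = 165 + 140 + 180 + 0 = 485 deg
  cos(485 deg) = -0.5736, sin(485 deg) = 0.8192
  joint[4] = (-8.8079, 0.3637) + 6.3 * (-0.5736, 0.8192) = (-8.8079 + -3.6135, 0.3637 + 5.1607) = (-12.4214, 5.5243)
End effector: (-12.4214, 5.5243)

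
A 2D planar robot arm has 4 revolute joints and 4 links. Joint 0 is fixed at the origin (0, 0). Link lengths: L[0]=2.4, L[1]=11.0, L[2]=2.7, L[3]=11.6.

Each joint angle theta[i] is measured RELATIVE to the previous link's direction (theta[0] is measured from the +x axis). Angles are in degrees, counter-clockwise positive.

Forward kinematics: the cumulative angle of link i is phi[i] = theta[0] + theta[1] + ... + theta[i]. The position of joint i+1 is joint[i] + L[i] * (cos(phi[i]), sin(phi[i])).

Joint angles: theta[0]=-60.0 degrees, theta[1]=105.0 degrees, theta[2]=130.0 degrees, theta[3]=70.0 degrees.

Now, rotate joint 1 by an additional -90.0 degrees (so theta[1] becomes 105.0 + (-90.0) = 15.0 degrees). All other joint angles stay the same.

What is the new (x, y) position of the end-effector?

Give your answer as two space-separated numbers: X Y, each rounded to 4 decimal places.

joint[0] = (0.0000, 0.0000)  (base)
link 0: phi[0] = -60 = -60 deg
  cos(-60 deg) = 0.5000, sin(-60 deg) = -0.8660
  joint[1] = (0.0000, 0.0000) + 2.4 * (0.5000, -0.8660) = (0.0000 + 1.2000, 0.0000 + -2.0785) = (1.2000, -2.0785)
link 1: phi[1] = -60 + 15 = -45 deg
  cos(-45 deg) = 0.7071, sin(-45 deg) = -0.7071
  joint[2] = (1.2000, -2.0785) + 11 * (0.7071, -0.7071) = (1.2000 + 7.7782, -2.0785 + -7.7782) = (8.9782, -9.8566)
link 2: phi[2] = -60 + 15 + 130 = 85 deg
  cos(85 deg) = 0.0872, sin(85 deg) = 0.9962
  joint[3] = (8.9782, -9.8566) + 2.7 * (0.0872, 0.9962) = (8.9782 + 0.2353, -9.8566 + 2.6897) = (9.2135, -7.1669)
link 3: phi[3] = -60 + 15 + 130 + 70 = 155 deg
  cos(155 deg) = -0.9063, sin(155 deg) = 0.4226
  joint[4] = (9.2135, -7.1669) + 11.6 * (-0.9063, 0.4226) = (9.2135 + -10.5132, -7.1669 + 4.9024) = (-1.2997, -2.2645)
End effector: (-1.2997, -2.2645)

Answer: -1.2997 -2.2645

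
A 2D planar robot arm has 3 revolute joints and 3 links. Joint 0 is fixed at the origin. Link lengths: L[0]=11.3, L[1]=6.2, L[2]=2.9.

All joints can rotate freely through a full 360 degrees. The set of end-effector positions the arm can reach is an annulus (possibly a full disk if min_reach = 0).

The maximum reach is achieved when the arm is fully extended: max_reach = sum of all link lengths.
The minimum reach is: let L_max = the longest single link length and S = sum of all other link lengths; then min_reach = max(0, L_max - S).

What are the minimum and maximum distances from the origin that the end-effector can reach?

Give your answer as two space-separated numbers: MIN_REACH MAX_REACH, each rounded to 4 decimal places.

Answer: 2.2000 20.4000

Derivation:
Link lengths: [11.3, 6.2, 2.9]
max_reach = 11.3 + 6.2 + 2.9 = 20.4
L_max = max([11.3, 6.2, 2.9]) = 11.3
S (sum of others) = 20.4 - 11.3 = 9.1
min_reach = max(0, 11.3 - 9.1) = max(0, 2.2) = 2.2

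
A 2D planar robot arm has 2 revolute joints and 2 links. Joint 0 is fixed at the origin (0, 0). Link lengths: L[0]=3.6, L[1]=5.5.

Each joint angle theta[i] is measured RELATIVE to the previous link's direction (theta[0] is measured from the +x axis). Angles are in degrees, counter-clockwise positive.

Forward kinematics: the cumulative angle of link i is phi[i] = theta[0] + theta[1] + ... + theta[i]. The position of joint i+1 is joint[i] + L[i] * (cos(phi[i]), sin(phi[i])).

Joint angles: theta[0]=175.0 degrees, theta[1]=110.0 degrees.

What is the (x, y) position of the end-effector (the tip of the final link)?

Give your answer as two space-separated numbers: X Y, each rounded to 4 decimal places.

joint[0] = (0.0000, 0.0000)  (base)
link 0: phi[0] = 175 = 175 deg
  cos(175 deg) = -0.9962, sin(175 deg) = 0.0872
  joint[1] = (0.0000, 0.0000) + 3.6 * (-0.9962, 0.0872) = (0.0000 + -3.5863, 0.0000 + 0.3138) = (-3.5863, 0.3138)
link 1: phi[1] = 175 + 110 = 285 deg
  cos(285 deg) = 0.2588, sin(285 deg) = -0.9659
  joint[2] = (-3.5863, 0.3138) + 5.5 * (0.2588, -0.9659) = (-3.5863 + 1.4235, 0.3138 + -5.3126) = (-2.1628, -4.9988)
End effector: (-2.1628, -4.9988)

Answer: -2.1628 -4.9988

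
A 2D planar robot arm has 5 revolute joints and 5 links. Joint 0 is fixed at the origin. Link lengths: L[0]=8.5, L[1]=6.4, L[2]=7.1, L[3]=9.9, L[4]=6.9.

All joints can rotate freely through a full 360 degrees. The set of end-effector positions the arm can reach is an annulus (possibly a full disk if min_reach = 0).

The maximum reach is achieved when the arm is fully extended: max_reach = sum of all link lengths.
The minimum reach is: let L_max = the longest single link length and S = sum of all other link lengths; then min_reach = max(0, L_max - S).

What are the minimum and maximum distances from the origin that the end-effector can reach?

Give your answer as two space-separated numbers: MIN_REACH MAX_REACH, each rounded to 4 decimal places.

Link lengths: [8.5, 6.4, 7.1, 9.9, 6.9]
max_reach = 8.5 + 6.4 + 7.1 + 9.9 + 6.9 = 38.8
L_max = max([8.5, 6.4, 7.1, 9.9, 6.9]) = 9.9
S (sum of others) = 38.8 - 9.9 = 28.9
min_reach = max(0, 9.9 - 28.9) = max(0, -19) = 0

Answer: 0.0000 38.8000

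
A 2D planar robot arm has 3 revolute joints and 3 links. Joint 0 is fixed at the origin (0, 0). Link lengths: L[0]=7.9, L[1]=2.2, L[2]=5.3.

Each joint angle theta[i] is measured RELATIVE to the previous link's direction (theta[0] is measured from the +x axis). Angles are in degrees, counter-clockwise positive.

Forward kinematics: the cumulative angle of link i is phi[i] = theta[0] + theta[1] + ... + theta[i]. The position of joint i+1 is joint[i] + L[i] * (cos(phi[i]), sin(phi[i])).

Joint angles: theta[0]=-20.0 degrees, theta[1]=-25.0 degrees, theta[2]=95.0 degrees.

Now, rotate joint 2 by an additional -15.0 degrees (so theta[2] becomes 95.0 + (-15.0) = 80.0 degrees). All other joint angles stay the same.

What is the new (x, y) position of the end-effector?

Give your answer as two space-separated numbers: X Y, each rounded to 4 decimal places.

Answer: 13.3207 -1.2176

Derivation:
joint[0] = (0.0000, 0.0000)  (base)
link 0: phi[0] = -20 = -20 deg
  cos(-20 deg) = 0.9397, sin(-20 deg) = -0.3420
  joint[1] = (0.0000, 0.0000) + 7.9 * (0.9397, -0.3420) = (0.0000 + 7.4236, 0.0000 + -2.7020) = (7.4236, -2.7020)
link 1: phi[1] = -20 + -25 = -45 deg
  cos(-45 deg) = 0.7071, sin(-45 deg) = -0.7071
  joint[2] = (7.4236, -2.7020) + 2.2 * (0.7071, -0.7071) = (7.4236 + 1.5556, -2.7020 + -1.5556) = (8.9792, -4.2576)
link 2: phi[2] = -20 + -25 + 80 = 35 deg
  cos(35 deg) = 0.8192, sin(35 deg) = 0.5736
  joint[3] = (8.9792, -4.2576) + 5.3 * (0.8192, 0.5736) = (8.9792 + 4.3415, -4.2576 + 3.0400) = (13.3207, -1.2176)
End effector: (13.3207, -1.2176)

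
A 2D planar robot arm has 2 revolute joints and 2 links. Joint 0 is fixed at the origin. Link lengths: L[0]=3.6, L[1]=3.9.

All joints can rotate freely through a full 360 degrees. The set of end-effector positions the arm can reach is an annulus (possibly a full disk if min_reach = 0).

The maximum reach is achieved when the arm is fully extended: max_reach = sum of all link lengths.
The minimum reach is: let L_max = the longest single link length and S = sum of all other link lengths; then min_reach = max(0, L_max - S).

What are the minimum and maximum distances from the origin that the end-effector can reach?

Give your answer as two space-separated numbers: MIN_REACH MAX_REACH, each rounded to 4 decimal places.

Answer: 0.3000 7.5000

Derivation:
Link lengths: [3.6, 3.9]
max_reach = 3.6 + 3.9 = 7.5
L_max = max([3.6, 3.9]) = 3.9
S (sum of others) = 7.5 - 3.9 = 3.6
min_reach = max(0, 3.9 - 3.6) = max(0, 0.3) = 0.3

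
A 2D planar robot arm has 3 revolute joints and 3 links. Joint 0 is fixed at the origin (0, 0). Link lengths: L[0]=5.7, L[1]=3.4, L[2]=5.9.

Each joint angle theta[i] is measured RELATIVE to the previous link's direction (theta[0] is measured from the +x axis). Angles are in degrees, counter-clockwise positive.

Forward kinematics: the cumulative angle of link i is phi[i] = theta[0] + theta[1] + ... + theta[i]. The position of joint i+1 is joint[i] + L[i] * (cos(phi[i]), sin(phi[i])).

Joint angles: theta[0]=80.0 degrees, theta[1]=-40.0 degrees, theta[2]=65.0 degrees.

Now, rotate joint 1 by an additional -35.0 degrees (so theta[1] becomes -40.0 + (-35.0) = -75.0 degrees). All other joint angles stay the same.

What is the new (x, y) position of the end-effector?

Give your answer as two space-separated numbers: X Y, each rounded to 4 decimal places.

Answer: 6.3948 11.4539

Derivation:
joint[0] = (0.0000, 0.0000)  (base)
link 0: phi[0] = 80 = 80 deg
  cos(80 deg) = 0.1736, sin(80 deg) = 0.9848
  joint[1] = (0.0000, 0.0000) + 5.7 * (0.1736, 0.9848) = (0.0000 + 0.9898, 0.0000 + 5.6134) = (0.9898, 5.6134)
link 1: phi[1] = 80 + -75 = 5 deg
  cos(5 deg) = 0.9962, sin(5 deg) = 0.0872
  joint[2] = (0.9898, 5.6134) + 3.4 * (0.9962, 0.0872) = (0.9898 + 3.3871, 5.6134 + 0.2963) = (4.3769, 5.9097)
link 2: phi[2] = 80 + -75 + 65 = 70 deg
  cos(70 deg) = 0.3420, sin(70 deg) = 0.9397
  joint[3] = (4.3769, 5.9097) + 5.9 * (0.3420, 0.9397) = (4.3769 + 2.0179, 5.9097 + 5.5442) = (6.3948, 11.4539)
End effector: (6.3948, 11.4539)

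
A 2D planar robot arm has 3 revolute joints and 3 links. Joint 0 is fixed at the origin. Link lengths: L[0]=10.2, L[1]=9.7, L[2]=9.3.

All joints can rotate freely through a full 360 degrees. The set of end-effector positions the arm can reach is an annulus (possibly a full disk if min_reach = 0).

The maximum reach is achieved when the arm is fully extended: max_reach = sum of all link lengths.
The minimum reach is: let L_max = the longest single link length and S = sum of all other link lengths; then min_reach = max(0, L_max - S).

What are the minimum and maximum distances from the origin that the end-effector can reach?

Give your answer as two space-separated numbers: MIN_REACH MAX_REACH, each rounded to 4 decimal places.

Link lengths: [10.2, 9.7, 9.3]
max_reach = 10.2 + 9.7 + 9.3 = 29.2
L_max = max([10.2, 9.7, 9.3]) = 10.2
S (sum of others) = 29.2 - 10.2 = 19
min_reach = max(0, 10.2 - 19) = max(0, -8.8) = 0

Answer: 0.0000 29.2000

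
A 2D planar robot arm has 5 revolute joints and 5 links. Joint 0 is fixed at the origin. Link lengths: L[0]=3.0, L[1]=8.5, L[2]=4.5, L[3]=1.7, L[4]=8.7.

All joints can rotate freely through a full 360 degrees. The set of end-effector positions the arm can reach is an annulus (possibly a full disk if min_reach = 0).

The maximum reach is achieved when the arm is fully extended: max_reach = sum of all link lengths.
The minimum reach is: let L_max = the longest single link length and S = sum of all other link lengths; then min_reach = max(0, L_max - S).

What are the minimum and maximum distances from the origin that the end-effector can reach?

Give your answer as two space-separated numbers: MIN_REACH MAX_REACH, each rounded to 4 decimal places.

Answer: 0.0000 26.4000

Derivation:
Link lengths: [3.0, 8.5, 4.5, 1.7, 8.7]
max_reach = 3 + 8.5 + 4.5 + 1.7 + 8.7 = 26.4
L_max = max([3.0, 8.5, 4.5, 1.7, 8.7]) = 8.7
S (sum of others) = 26.4 - 8.7 = 17.7
min_reach = max(0, 8.7 - 17.7) = max(0, -9) = 0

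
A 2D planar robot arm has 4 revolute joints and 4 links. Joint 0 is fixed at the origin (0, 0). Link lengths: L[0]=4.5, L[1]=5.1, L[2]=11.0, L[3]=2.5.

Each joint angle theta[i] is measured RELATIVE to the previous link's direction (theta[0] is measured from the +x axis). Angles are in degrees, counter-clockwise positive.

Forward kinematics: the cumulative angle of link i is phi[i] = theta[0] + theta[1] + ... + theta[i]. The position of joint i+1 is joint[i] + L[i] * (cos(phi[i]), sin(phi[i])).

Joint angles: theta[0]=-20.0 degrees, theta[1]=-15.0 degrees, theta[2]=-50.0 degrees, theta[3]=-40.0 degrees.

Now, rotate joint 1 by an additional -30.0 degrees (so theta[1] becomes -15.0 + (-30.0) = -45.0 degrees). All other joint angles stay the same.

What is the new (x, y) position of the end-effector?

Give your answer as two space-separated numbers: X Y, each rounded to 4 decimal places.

Answer: -0.5306 -17.1872

Derivation:
joint[0] = (0.0000, 0.0000)  (base)
link 0: phi[0] = -20 = -20 deg
  cos(-20 deg) = 0.9397, sin(-20 deg) = -0.3420
  joint[1] = (0.0000, 0.0000) + 4.5 * (0.9397, -0.3420) = (0.0000 + 4.2286, 0.0000 + -1.5391) = (4.2286, -1.5391)
link 1: phi[1] = -20 + -45 = -65 deg
  cos(-65 deg) = 0.4226, sin(-65 deg) = -0.9063
  joint[2] = (4.2286, -1.5391) + 5.1 * (0.4226, -0.9063) = (4.2286 + 2.1554, -1.5391 + -4.6222) = (6.3840, -6.1613)
link 2: phi[2] = -20 + -45 + -50 = -115 deg
  cos(-115 deg) = -0.4226, sin(-115 deg) = -0.9063
  joint[3] = (6.3840, -6.1613) + 11 * (-0.4226, -0.9063) = (6.3840 + -4.6488, -6.1613 + -9.9694) = (1.7352, -16.1306)
link 3: phi[3] = -20 + -45 + -50 + -40 = -155 deg
  cos(-155 deg) = -0.9063, sin(-155 deg) = -0.4226
  joint[4] = (1.7352, -16.1306) + 2.5 * (-0.9063, -0.4226) = (1.7352 + -2.2658, -16.1306 + -1.0565) = (-0.5306, -17.1872)
End effector: (-0.5306, -17.1872)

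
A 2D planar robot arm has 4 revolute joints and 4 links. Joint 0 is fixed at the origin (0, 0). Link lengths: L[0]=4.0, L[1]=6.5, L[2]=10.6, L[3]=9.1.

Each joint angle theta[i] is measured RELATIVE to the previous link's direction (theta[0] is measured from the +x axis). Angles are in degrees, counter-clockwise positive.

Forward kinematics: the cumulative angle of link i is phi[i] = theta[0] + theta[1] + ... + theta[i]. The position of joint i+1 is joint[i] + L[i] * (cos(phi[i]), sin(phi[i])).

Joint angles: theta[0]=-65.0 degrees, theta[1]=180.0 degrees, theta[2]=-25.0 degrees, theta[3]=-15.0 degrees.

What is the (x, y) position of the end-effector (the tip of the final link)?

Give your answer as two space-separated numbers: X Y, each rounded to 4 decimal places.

Answer: 1.2987 21.6557

Derivation:
joint[0] = (0.0000, 0.0000)  (base)
link 0: phi[0] = -65 = -65 deg
  cos(-65 deg) = 0.4226, sin(-65 deg) = -0.9063
  joint[1] = (0.0000, 0.0000) + 4 * (0.4226, -0.9063) = (0.0000 + 1.6905, 0.0000 + -3.6252) = (1.6905, -3.6252)
link 1: phi[1] = -65 + 180 = 115 deg
  cos(115 deg) = -0.4226, sin(115 deg) = 0.9063
  joint[2] = (1.6905, -3.6252) + 6.5 * (-0.4226, 0.9063) = (1.6905 + -2.7470, -3.6252 + 5.8910) = (-1.0565, 2.2658)
link 2: phi[2] = -65 + 180 + -25 = 90 deg
  cos(90 deg) = 0.0000, sin(90 deg) = 1.0000
  joint[3] = (-1.0565, 2.2658) + 10.6 * (0.0000, 1.0000) = (-1.0565 + 0.0000, 2.2658 + 10.6000) = (-1.0565, 12.8658)
link 3: phi[3] = -65 + 180 + -25 + -15 = 75 deg
  cos(75 deg) = 0.2588, sin(75 deg) = 0.9659
  joint[4] = (-1.0565, 12.8658) + 9.1 * (0.2588, 0.9659) = (-1.0565 + 2.3553, 12.8658 + 8.7899) = (1.2987, 21.6557)
End effector: (1.2987, 21.6557)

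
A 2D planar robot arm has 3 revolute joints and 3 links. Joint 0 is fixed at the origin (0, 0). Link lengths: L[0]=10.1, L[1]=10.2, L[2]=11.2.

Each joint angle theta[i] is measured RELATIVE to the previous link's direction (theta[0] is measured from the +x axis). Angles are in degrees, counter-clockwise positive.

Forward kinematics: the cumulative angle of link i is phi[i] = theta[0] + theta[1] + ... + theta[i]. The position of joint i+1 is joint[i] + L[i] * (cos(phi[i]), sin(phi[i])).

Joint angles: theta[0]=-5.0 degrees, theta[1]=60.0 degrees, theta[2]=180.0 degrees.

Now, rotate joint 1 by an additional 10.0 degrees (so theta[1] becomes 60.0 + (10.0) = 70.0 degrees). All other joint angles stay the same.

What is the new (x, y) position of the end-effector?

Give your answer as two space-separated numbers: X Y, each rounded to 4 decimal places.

Answer: 9.6389 -1.7866

Derivation:
joint[0] = (0.0000, 0.0000)  (base)
link 0: phi[0] = -5 = -5 deg
  cos(-5 deg) = 0.9962, sin(-5 deg) = -0.0872
  joint[1] = (0.0000, 0.0000) + 10.1 * (0.9962, -0.0872) = (0.0000 + 10.0616, 0.0000 + -0.8803) = (10.0616, -0.8803)
link 1: phi[1] = -5 + 70 = 65 deg
  cos(65 deg) = 0.4226, sin(65 deg) = 0.9063
  joint[2] = (10.0616, -0.8803) + 10.2 * (0.4226, 0.9063) = (10.0616 + 4.3107, -0.8803 + 9.2443) = (14.3723, 8.3641)
link 2: phi[2] = -5 + 70 + 180 = 245 deg
  cos(245 deg) = -0.4226, sin(245 deg) = -0.9063
  joint[3] = (14.3723, 8.3641) + 11.2 * (-0.4226, -0.9063) = (14.3723 + -4.7333, 8.3641 + -10.1506) = (9.6389, -1.7866)
End effector: (9.6389, -1.7866)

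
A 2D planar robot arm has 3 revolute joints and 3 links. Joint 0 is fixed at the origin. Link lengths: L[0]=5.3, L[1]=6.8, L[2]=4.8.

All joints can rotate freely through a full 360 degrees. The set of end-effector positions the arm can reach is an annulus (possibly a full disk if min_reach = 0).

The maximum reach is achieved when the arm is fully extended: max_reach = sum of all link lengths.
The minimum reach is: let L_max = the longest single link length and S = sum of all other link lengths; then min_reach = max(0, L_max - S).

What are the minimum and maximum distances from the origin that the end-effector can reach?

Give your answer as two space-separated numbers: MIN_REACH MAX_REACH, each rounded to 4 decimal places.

Link lengths: [5.3, 6.8, 4.8]
max_reach = 5.3 + 6.8 + 4.8 = 16.9
L_max = max([5.3, 6.8, 4.8]) = 6.8
S (sum of others) = 16.9 - 6.8 = 10.1
min_reach = max(0, 6.8 - 10.1) = max(0, -3.3) = 0

Answer: 0.0000 16.9000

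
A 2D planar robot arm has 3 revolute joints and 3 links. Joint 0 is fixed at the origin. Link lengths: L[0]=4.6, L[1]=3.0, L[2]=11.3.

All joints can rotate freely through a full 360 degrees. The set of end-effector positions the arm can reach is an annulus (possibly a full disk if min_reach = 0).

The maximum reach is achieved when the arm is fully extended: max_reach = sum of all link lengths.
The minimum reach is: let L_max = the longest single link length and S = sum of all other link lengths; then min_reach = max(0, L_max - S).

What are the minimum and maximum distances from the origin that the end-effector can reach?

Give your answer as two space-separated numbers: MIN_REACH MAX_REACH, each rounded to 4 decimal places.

Answer: 3.7000 18.9000

Derivation:
Link lengths: [4.6, 3.0, 11.3]
max_reach = 4.6 + 3 + 11.3 = 18.9
L_max = max([4.6, 3.0, 11.3]) = 11.3
S (sum of others) = 18.9 - 11.3 = 7.6
min_reach = max(0, 11.3 - 7.6) = max(0, 3.7) = 3.7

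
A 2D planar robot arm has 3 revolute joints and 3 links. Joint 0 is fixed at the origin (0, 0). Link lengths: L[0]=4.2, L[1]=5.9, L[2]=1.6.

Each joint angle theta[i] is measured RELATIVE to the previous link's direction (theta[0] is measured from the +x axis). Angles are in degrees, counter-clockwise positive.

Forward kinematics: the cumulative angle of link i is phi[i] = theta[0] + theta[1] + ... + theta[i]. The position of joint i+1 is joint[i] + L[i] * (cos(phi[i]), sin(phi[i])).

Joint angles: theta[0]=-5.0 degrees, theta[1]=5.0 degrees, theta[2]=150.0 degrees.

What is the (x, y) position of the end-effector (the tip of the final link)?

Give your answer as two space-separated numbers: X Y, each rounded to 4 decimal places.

Answer: 8.6984 0.4339

Derivation:
joint[0] = (0.0000, 0.0000)  (base)
link 0: phi[0] = -5 = -5 deg
  cos(-5 deg) = 0.9962, sin(-5 deg) = -0.0872
  joint[1] = (0.0000, 0.0000) + 4.2 * (0.9962, -0.0872) = (0.0000 + 4.1840, 0.0000 + -0.3661) = (4.1840, -0.3661)
link 1: phi[1] = -5 + 5 = 0 deg
  cos(0 deg) = 1.0000, sin(0 deg) = 0.0000
  joint[2] = (4.1840, -0.3661) + 5.9 * (1.0000, 0.0000) = (4.1840 + 5.9000, -0.3661 + 0.0000) = (10.0840, -0.3661)
link 2: phi[2] = -5 + 5 + 150 = 150 deg
  cos(150 deg) = -0.8660, sin(150 deg) = 0.5000
  joint[3] = (10.0840, -0.3661) + 1.6 * (-0.8660, 0.5000) = (10.0840 + -1.3856, -0.3661 + 0.8000) = (8.6984, 0.4339)
End effector: (8.6984, 0.4339)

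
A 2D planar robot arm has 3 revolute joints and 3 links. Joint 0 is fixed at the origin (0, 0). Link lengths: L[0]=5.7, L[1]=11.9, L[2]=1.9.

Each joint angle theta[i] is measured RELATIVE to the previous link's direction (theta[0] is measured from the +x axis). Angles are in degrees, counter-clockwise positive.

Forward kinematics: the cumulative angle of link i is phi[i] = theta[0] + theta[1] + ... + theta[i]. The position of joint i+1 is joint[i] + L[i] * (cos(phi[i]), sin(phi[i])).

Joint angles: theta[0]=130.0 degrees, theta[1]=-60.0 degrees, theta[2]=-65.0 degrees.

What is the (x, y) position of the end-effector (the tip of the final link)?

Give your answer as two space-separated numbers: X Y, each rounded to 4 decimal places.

joint[0] = (0.0000, 0.0000)  (base)
link 0: phi[0] = 130 = 130 deg
  cos(130 deg) = -0.6428, sin(130 deg) = 0.7660
  joint[1] = (0.0000, 0.0000) + 5.7 * (-0.6428, 0.7660) = (0.0000 + -3.6639, 0.0000 + 4.3665) = (-3.6639, 4.3665)
link 1: phi[1] = 130 + -60 = 70 deg
  cos(70 deg) = 0.3420, sin(70 deg) = 0.9397
  joint[2] = (-3.6639, 4.3665) + 11.9 * (0.3420, 0.9397) = (-3.6639 + 4.0700, 4.3665 + 11.1823) = (0.4062, 15.5488)
link 2: phi[2] = 130 + -60 + -65 = 5 deg
  cos(5 deg) = 0.9962, sin(5 deg) = 0.0872
  joint[3] = (0.4062, 15.5488) + 1.9 * (0.9962, 0.0872) = (0.4062 + 1.8928, 15.5488 + 0.1656) = (2.2989, 15.7144)
End effector: (2.2989, 15.7144)

Answer: 2.2989 15.7144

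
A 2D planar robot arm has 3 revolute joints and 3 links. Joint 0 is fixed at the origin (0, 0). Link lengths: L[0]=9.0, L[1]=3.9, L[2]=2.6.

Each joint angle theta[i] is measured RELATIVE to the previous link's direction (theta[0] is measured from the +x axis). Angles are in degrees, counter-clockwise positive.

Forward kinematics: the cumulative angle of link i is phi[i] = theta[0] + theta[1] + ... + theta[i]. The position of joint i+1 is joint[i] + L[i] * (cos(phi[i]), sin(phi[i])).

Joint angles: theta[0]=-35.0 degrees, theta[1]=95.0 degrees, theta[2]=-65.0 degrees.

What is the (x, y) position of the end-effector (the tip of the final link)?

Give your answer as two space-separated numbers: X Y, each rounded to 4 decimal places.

joint[0] = (0.0000, 0.0000)  (base)
link 0: phi[0] = -35 = -35 deg
  cos(-35 deg) = 0.8192, sin(-35 deg) = -0.5736
  joint[1] = (0.0000, 0.0000) + 9 * (0.8192, -0.5736) = (0.0000 + 7.3724, 0.0000 + -5.1622) = (7.3724, -5.1622)
link 1: phi[1] = -35 + 95 = 60 deg
  cos(60 deg) = 0.5000, sin(60 deg) = 0.8660
  joint[2] = (7.3724, -5.1622) + 3.9 * (0.5000, 0.8660) = (7.3724 + 1.9500, -5.1622 + 3.3775) = (9.3224, -1.7847)
link 2: phi[2] = -35 + 95 + -65 = -5 deg
  cos(-5 deg) = 0.9962, sin(-5 deg) = -0.0872
  joint[3] = (9.3224, -1.7847) + 2.6 * (0.9962, -0.0872) = (9.3224 + 2.5901, -1.7847 + -0.2266) = (11.9125, -2.0113)
End effector: (11.9125, -2.0113)

Answer: 11.9125 -2.0113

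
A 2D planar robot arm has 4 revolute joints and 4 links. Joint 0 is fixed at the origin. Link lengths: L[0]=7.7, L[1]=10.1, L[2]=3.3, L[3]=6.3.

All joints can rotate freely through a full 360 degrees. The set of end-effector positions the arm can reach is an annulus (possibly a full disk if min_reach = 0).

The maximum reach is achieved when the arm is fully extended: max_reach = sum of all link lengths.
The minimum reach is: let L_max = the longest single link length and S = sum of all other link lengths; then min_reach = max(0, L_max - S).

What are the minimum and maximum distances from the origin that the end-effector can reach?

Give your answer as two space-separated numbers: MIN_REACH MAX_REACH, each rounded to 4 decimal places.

Link lengths: [7.7, 10.1, 3.3, 6.3]
max_reach = 7.7 + 10.1 + 3.3 + 6.3 = 27.4
L_max = max([7.7, 10.1, 3.3, 6.3]) = 10.1
S (sum of others) = 27.4 - 10.1 = 17.3
min_reach = max(0, 10.1 - 17.3) = max(0, -7.2) = 0

Answer: 0.0000 27.4000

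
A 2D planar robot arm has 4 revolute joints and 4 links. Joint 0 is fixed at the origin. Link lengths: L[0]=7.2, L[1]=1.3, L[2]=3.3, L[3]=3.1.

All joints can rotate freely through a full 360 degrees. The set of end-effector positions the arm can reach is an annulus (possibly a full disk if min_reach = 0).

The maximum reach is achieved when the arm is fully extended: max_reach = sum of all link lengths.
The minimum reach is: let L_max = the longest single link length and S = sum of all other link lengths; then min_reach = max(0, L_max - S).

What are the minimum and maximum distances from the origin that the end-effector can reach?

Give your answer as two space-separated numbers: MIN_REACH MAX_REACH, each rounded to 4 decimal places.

Answer: 0.0000 14.9000

Derivation:
Link lengths: [7.2, 1.3, 3.3, 3.1]
max_reach = 7.2 + 1.3 + 3.3 + 3.1 = 14.9
L_max = max([7.2, 1.3, 3.3, 3.1]) = 7.2
S (sum of others) = 14.9 - 7.2 = 7.7
min_reach = max(0, 7.2 - 7.7) = max(0, -0.5) = 0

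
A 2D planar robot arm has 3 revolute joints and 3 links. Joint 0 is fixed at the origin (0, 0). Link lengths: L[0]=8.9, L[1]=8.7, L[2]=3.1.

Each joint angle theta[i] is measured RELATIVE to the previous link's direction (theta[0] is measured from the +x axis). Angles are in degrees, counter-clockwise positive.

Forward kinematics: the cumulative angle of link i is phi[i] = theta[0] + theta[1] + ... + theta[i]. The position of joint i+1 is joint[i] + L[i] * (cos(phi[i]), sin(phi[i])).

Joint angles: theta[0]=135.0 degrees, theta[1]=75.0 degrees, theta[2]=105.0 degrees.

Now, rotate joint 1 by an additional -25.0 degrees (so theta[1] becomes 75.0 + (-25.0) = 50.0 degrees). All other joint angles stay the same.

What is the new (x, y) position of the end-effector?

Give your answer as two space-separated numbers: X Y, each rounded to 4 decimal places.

Answer: -13.8999 2.6219

Derivation:
joint[0] = (0.0000, 0.0000)  (base)
link 0: phi[0] = 135 = 135 deg
  cos(135 deg) = -0.7071, sin(135 deg) = 0.7071
  joint[1] = (0.0000, 0.0000) + 8.9 * (-0.7071, 0.7071) = (0.0000 + -6.2933, 0.0000 + 6.2933) = (-6.2933, 6.2933)
link 1: phi[1] = 135 + 50 = 185 deg
  cos(185 deg) = -0.9962, sin(185 deg) = -0.0872
  joint[2] = (-6.2933, 6.2933) + 8.7 * (-0.9962, -0.0872) = (-6.2933 + -8.6669, 6.2933 + -0.7583) = (-14.9601, 5.5350)
link 2: phi[2] = 135 + 50 + 105 = 290 deg
  cos(290 deg) = 0.3420, sin(290 deg) = -0.9397
  joint[3] = (-14.9601, 5.5350) + 3.1 * (0.3420, -0.9397) = (-14.9601 + 1.0603, 5.5350 + -2.9130) = (-13.8999, 2.6219)
End effector: (-13.8999, 2.6219)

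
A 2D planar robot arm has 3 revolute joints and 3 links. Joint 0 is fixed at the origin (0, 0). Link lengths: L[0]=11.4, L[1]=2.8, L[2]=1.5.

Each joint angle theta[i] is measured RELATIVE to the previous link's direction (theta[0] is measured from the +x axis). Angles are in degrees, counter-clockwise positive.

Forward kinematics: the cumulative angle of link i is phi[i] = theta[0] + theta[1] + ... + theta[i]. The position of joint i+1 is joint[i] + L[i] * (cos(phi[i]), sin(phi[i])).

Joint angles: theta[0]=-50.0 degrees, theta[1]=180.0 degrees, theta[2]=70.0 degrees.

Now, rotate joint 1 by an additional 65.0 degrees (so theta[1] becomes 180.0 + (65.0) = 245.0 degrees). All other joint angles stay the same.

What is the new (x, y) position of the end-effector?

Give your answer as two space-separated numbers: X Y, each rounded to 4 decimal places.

joint[0] = (0.0000, 0.0000)  (base)
link 0: phi[0] = -50 = -50 deg
  cos(-50 deg) = 0.6428, sin(-50 deg) = -0.7660
  joint[1] = (0.0000, 0.0000) + 11.4 * (0.6428, -0.7660) = (0.0000 + 7.3278, 0.0000 + -8.7329) = (7.3278, -8.7329)
link 1: phi[1] = -50 + 245 = 195 deg
  cos(195 deg) = -0.9659, sin(195 deg) = -0.2588
  joint[2] = (7.3278, -8.7329) + 2.8 * (-0.9659, -0.2588) = (7.3278 + -2.7046, -8.7329 + -0.7247) = (4.6232, -9.4576)
link 2: phi[2] = -50 + 245 + 70 = 265 deg
  cos(265 deg) = -0.0872, sin(265 deg) = -0.9962
  joint[3] = (4.6232, -9.4576) + 1.5 * (-0.0872, -0.9962) = (4.6232 + -0.1307, -9.4576 + -1.4943) = (4.4925, -10.9519)
End effector: (4.4925, -10.9519)

Answer: 4.4925 -10.9519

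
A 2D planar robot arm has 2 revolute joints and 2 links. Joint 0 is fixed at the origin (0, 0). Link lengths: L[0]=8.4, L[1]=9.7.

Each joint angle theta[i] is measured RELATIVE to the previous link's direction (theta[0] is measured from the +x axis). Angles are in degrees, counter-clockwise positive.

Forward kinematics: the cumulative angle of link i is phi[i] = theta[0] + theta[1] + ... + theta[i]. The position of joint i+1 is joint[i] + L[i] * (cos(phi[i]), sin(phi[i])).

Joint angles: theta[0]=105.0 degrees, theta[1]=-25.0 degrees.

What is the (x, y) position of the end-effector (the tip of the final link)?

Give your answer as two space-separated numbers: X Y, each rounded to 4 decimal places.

joint[0] = (0.0000, 0.0000)  (base)
link 0: phi[0] = 105 = 105 deg
  cos(105 deg) = -0.2588, sin(105 deg) = 0.9659
  joint[1] = (0.0000, 0.0000) + 8.4 * (-0.2588, 0.9659) = (0.0000 + -2.1741, 0.0000 + 8.1138) = (-2.1741, 8.1138)
link 1: phi[1] = 105 + -25 = 80 deg
  cos(80 deg) = 0.1736, sin(80 deg) = 0.9848
  joint[2] = (-2.1741, 8.1138) + 9.7 * (0.1736, 0.9848) = (-2.1741 + 1.6844, 8.1138 + 9.5526) = (-0.4897, 17.6664)
End effector: (-0.4897, 17.6664)

Answer: -0.4897 17.6664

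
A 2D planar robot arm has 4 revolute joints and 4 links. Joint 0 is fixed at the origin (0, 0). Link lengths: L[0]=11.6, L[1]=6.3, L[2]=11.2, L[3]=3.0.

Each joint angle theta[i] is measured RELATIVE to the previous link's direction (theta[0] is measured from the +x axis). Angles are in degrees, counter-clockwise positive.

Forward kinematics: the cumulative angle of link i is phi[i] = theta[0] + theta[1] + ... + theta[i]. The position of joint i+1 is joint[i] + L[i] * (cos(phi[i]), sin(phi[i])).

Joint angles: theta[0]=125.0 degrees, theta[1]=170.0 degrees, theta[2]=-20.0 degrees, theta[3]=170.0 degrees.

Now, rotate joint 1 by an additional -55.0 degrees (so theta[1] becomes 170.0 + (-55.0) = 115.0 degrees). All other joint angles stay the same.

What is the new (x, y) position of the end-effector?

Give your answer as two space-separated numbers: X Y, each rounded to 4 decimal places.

joint[0] = (0.0000, 0.0000)  (base)
link 0: phi[0] = 125 = 125 deg
  cos(125 deg) = -0.5736, sin(125 deg) = 0.8192
  joint[1] = (0.0000, 0.0000) + 11.6 * (-0.5736, 0.8192) = (0.0000 + -6.6535, 0.0000 + 9.5022) = (-6.6535, 9.5022)
link 1: phi[1] = 125 + 115 = 240 deg
  cos(240 deg) = -0.5000, sin(240 deg) = -0.8660
  joint[2] = (-6.6535, 9.5022) + 6.3 * (-0.5000, -0.8660) = (-6.6535 + -3.1500, 9.5022 + -5.4560) = (-9.8035, 4.0462)
link 2: phi[2] = 125 + 115 + -20 = 220 deg
  cos(220 deg) = -0.7660, sin(220 deg) = -0.6428
  joint[3] = (-9.8035, 4.0462) + 11.2 * (-0.7660, -0.6428) = (-9.8035 + -8.5797, 4.0462 + -7.1992) = (-18.3832, -3.1530)
link 3: phi[3] = 125 + 115 + -20 + 170 = 390 deg
  cos(390 deg) = 0.8660, sin(390 deg) = 0.5000
  joint[4] = (-18.3832, -3.1530) + 3 * (0.8660, 0.5000) = (-18.3832 + 2.5981, -3.1530 + 1.5000) = (-15.7851, -1.6530)
End effector: (-15.7851, -1.6530)

Answer: -15.7851 -1.6530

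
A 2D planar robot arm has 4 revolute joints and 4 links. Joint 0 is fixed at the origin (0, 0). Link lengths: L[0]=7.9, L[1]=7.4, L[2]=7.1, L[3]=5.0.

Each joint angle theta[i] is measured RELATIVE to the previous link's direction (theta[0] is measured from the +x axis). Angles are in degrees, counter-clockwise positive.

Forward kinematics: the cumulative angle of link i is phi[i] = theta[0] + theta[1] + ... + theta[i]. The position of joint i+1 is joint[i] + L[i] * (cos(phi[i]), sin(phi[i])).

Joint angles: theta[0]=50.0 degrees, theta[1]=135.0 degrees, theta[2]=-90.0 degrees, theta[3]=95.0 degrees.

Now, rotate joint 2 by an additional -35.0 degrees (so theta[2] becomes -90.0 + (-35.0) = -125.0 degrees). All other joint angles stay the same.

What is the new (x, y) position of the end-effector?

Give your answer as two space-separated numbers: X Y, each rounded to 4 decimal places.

joint[0] = (0.0000, 0.0000)  (base)
link 0: phi[0] = 50 = 50 deg
  cos(50 deg) = 0.6428, sin(50 deg) = 0.7660
  joint[1] = (0.0000, 0.0000) + 7.9 * (0.6428, 0.7660) = (0.0000 + 5.0780, 0.0000 + 6.0518) = (5.0780, 6.0518)
link 1: phi[1] = 50 + 135 = 185 deg
  cos(185 deg) = -0.9962, sin(185 deg) = -0.0872
  joint[2] = (5.0780, 6.0518) + 7.4 * (-0.9962, -0.0872) = (5.0780 + -7.3718, 6.0518 + -0.6450) = (-2.2938, 5.4068)
link 2: phi[2] = 50 + 135 + -125 = 60 deg
  cos(60 deg) = 0.5000, sin(60 deg) = 0.8660
  joint[3] = (-2.2938, 5.4068) + 7.1 * (0.5000, 0.8660) = (-2.2938 + 3.5500, 5.4068 + 6.1488) = (1.2562, 11.5556)
link 3: phi[3] = 50 + 135 + -125 + 95 = 155 deg
  cos(155 deg) = -0.9063, sin(155 deg) = 0.4226
  joint[4] = (1.2562, 11.5556) + 5 * (-0.9063, 0.4226) = (1.2562 + -4.5315, 11.5556 + 2.1131) = (-3.2754, 13.6687)
End effector: (-3.2754, 13.6687)

Answer: -3.2754 13.6687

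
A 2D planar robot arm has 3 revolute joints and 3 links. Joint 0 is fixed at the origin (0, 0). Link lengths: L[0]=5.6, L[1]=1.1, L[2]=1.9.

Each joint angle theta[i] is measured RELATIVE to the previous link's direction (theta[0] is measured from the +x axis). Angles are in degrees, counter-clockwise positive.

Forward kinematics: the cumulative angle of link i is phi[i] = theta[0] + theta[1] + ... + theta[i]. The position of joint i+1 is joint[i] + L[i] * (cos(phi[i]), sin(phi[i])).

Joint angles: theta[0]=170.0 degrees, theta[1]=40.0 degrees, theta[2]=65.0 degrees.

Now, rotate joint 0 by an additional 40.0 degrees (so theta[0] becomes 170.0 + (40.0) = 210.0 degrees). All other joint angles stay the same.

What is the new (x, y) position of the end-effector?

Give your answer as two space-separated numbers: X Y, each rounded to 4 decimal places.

Answer: -3.8825 -5.1772

Derivation:
joint[0] = (0.0000, 0.0000)  (base)
link 0: phi[0] = 210 = 210 deg
  cos(210 deg) = -0.8660, sin(210 deg) = -0.5000
  joint[1] = (0.0000, 0.0000) + 5.6 * (-0.8660, -0.5000) = (0.0000 + -4.8497, 0.0000 + -2.8000) = (-4.8497, -2.8000)
link 1: phi[1] = 210 + 40 = 250 deg
  cos(250 deg) = -0.3420, sin(250 deg) = -0.9397
  joint[2] = (-4.8497, -2.8000) + 1.1 * (-0.3420, -0.9397) = (-4.8497 + -0.3762, -2.8000 + -1.0337) = (-5.2260, -3.8337)
link 2: phi[2] = 210 + 40 + 65 = 315 deg
  cos(315 deg) = 0.7071, sin(315 deg) = -0.7071
  joint[3] = (-5.2260, -3.8337) + 1.9 * (0.7071, -0.7071) = (-5.2260 + 1.3435, -3.8337 + -1.3435) = (-3.8825, -5.1772)
End effector: (-3.8825, -5.1772)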